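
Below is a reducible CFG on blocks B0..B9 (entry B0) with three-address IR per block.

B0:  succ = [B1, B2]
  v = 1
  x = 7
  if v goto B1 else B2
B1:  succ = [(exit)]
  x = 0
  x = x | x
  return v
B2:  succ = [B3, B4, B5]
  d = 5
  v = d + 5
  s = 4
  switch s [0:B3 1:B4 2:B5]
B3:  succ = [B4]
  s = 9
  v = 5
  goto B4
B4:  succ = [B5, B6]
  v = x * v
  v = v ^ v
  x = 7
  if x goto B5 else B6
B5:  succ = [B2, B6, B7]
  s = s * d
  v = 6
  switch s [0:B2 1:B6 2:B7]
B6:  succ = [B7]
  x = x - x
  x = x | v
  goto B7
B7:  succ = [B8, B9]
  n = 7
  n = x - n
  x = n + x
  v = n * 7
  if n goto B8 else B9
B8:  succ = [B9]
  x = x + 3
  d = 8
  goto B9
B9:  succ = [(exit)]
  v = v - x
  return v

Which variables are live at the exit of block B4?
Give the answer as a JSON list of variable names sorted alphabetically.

Block summaries:
  B0 def {v,x} use ∅
  B1 def {x} use {v}
  B2 def {d,s,v} use ∅
  B3 def {s,v} use ∅
  B4 def {v,x} use {v,x}
  B5 def {s,v} use {d,s}
  B6 def {x} use {v,x}
  B7 def {n,v,x} use {x}
  B8 def {d,x} use {x}
  B9 def {v} use {v,x}

Live sets:
  B0 li=∅ lo={v,x}
  B1 li={v} lo=∅
  B2 li={x} lo={d,s,v,x}
  B3 li={d,x} lo={d,s,v,x}
  B4 li={d,s,v,x} lo={d,s,v,x}
  B5 li={d,s,x} lo={v,x}
  B6 li={v,x} lo={x}
  B7 li={x} lo={v,x}
  B8 li={v,x} lo={v,x}
  B9 li={v,x} lo=∅

live-out(B4) = ["d", "s", "v", "x"]

Answer: ["d", "s", "v", "x"]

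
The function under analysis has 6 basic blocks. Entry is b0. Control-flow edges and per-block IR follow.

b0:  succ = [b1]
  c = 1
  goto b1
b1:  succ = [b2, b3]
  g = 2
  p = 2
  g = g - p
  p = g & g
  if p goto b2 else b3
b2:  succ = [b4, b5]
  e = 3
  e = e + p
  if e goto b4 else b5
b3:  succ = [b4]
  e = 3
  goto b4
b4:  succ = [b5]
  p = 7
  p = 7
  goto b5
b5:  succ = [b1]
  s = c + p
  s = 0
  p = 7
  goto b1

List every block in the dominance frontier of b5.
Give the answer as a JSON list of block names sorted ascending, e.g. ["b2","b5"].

idom tree: b1←b0 b2←b1 b3←b1 b4←b1 b5←b1
Dom at joins:
  b1: preds {b0,b5}: {b0} ∩ {b0,b1,b5} = {b0}; idom=b0
  b4: preds {b2,b3}: {b0,b1,b2} ∩ {b0,b1,b3} = {b0,b1}; idom=b1
  b5: preds {b2,b4}: {b0,b1,b2} ∩ {b0,b1,b4} = {b0,b1}; idom=b1

Frontier:
  b1←b0: walk · to b0
  b1←b5: walk b5→b1 to b0
  b4←b2: walk b2 to b1
  b4←b3: walk b3 to b1
  b5←b2: walk b2 to b1
  b5←b4: walk b4 to b1
  b0 → ∅
  b1 → {b1}
  b2 → {b4,b5}
  b3 → {b4}
  b4 → {b5}
  b5 → {b1}

DF(b5) = ["b1"]

Answer: ["b1"]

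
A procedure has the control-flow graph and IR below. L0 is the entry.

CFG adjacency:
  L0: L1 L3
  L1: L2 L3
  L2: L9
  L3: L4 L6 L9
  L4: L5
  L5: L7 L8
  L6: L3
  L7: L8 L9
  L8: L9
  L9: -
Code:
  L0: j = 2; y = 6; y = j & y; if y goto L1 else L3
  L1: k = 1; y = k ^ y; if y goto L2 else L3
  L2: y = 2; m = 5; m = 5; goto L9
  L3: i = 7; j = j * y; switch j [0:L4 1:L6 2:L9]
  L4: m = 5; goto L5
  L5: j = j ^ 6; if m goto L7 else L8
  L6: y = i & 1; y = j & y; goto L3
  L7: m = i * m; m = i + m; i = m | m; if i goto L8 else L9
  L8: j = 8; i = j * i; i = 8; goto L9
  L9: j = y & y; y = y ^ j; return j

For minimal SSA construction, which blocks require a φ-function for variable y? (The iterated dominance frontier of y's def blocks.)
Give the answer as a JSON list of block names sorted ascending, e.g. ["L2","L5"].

Answer: ["L3", "L9"]

Working:
idom tree: L1←L0 L2←L1 L3←L0 L4←L3 L5←L4 L6←L3 L7←L5 L8←L5 L9←L0
Dom at joins:
  L3: preds {L0,L1,L6}: {L0} ∩ {L0,L1} ∩ {L0,L3,L6} = {L0}; idom=L0
  L8: preds {L5,L7}: {L0,L3,L4,L5} ∩ {L0,L3,L4,L5,L7} = {L0,L3,L4,L5}; idom=L5
  L9: preds {L2,L3,L7,L8}: {L0,L1,L2} ∩ {L0,L3} ∩ {L0,L3,L4,L5,L7} ∩ {L0,L3,L4,L5,L8} = {L0}; idom=L0

DF derivation:
  join L3 pred L0: · stop@L0
  join L3 pred L1: L1 stop@L0
  join L3 pred L6: L6→L3 stop@L0
  join L8 pred L5: · stop@L5
  join L8 pred L7: L7 stop@L5
  join L9 pred L2: L2→L1 stop@L0
  join L9 pred L3: L3 stop@L0
  join L9 pred L7: L7→L5→L4→L3 stop@L0
  join L9 pred L8: L8→L5→L4→L3 stop@L0
  L0: DF=∅
  L1: DF={L3,L9}
  L2: DF={L9}
  L3: DF={L3,L9}
  L4: DF={L9}
  L5: DF={L9}
  L6: DF={L3}
  L7: DF={L8,L9}
  L8: DF={L9}
  L9: DF=∅

φ for y: defs {L0,L1,L2,L6,L9}
  DF⁺ = {L3,L9}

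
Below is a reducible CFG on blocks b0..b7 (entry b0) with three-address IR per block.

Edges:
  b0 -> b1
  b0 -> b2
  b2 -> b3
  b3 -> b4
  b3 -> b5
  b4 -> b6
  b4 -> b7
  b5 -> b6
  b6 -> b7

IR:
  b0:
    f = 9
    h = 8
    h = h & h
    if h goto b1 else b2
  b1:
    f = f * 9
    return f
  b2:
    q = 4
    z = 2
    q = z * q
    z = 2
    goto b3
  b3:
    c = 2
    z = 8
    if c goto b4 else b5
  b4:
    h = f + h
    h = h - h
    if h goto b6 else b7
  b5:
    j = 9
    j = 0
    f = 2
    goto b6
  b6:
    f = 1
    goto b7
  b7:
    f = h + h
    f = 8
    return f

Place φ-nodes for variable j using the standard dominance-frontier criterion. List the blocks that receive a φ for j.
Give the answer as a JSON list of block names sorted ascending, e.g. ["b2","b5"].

Answer: ["b6", "b7"]

Analysis:
idom tree: b1←b0 b2←b0 b3←b2 b4←b3 b5←b3 b6←b3 b7←b3
Join-block Dom:
  b6: preds {b4,b5}: {b0,b2,b3,b4} ∩ {b0,b2,b3,b5} = {b0,b2,b3}; idom=b3
  b7: preds {b4,b6}: {b0,b2,b3,b4} ∩ {b0,b2,b3,b6} = {b0,b2,b3}; idom=b3

Frontier:
  b6←b4: walk b4 to b3
  b6←b5: walk b5 to b3
  b7←b4: walk b4 to b3
  b7←b6: walk b6 to b3
  b0: DF=∅
  b1: DF=∅
  b2: DF=∅
  b3: DF=∅
  b4: DF={b6,b7}
  b5: DF={b6}
  b6: DF={b7}
  b7: DF=∅

φ for j: defs {b5}
  DF⁺ = {b6,b7}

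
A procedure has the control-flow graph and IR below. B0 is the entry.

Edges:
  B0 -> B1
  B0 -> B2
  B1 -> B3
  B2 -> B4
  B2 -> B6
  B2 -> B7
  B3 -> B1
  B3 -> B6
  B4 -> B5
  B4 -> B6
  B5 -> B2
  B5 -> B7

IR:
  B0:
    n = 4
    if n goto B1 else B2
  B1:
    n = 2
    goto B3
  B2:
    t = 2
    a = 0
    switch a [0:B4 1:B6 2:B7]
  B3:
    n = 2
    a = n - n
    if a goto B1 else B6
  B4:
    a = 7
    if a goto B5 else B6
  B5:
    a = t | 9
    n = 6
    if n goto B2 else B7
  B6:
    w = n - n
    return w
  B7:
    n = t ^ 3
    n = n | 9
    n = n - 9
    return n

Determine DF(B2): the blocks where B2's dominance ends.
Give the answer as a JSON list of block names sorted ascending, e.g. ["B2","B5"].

Answer: ["B2", "B6"]

Derivation:
idom tree: B1←B0 B2←B0 B3←B1 B4←B2 B5←B4 B6←B0 B7←B2
Dom∩ at merges:
  B1: preds {B0,B3}: {B0} ∩ {B0,B1,B3} = {B0}; idom=B0
  B2: preds {B0,B5}: {B0} ∩ {B0,B2,B4,B5} = {B0}; idom=B0
  B6: preds {B2,B3,B4}: {B0,B2} ∩ {B0,B1,B3} ∩ {B0,B2,B4} = {B0}; idom=B0
  B7: preds {B2,B5}: {B0,B2} ∩ {B0,B2,B4,B5} = {B0,B2}; idom=B2

Frontier:
  B1←B0: walk · to B0
  B1←B3: walk B3→B1 to B0
  B2←B0: walk · to B0
  B2←B5: walk B5→B4→B2 to B0
  B6←B2: walk B2 to B0
  B6←B3: walk B3→B1 to B0
  B6←B4: walk B4→B2 to B0
  B7←B2: walk · to B2
  B7←B5: walk B5→B4 to B2
  DF(B0)=∅
  DF(B1)={B1,B6}
  DF(B2)={B2,B6}
  DF(B3)={B1,B6}
  DF(B4)={B2,B6,B7}
  DF(B5)={B2,B7}
  DF(B6)=∅
  DF(B7)=∅

DF(B2) = ["B2", "B6"]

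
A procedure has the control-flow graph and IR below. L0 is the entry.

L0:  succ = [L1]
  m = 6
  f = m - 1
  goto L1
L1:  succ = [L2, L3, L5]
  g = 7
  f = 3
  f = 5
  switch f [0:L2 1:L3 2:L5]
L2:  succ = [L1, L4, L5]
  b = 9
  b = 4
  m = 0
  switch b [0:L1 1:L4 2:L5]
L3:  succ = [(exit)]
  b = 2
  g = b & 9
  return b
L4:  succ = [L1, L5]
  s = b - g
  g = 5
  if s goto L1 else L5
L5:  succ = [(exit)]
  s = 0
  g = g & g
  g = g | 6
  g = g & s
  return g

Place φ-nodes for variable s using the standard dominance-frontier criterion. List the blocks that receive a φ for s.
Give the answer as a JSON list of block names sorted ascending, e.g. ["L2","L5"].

Answer: ["L1", "L5"]

Derivation:
idom tree: L1←L0 L2←L1 L3←L1 L4←L2 L5←L1
Dom at joins:
  L1: preds {L0,L2,L4}: {L0} ∩ {L0,L1,L2} ∩ {L0,L1,L2,L4} = {L0}; idom=L0
  L5: preds {L1,L2,L4}: {L0,L1} ∩ {L0,L1,L2} ∩ {L0,L1,L2,L4} = {L0,L1}; idom=L1

DF walk-up:
  join L1 pred L0: · stop@L0
  join L1 pred L2: L2→L1 stop@L0
  join L1 pred L4: L4→L2→L1 stop@L0
  join L5 pred L1: · stop@L1
  join L5 pred L2: L2 stop@L1
  join L5 pred L4: L4→L2 stop@L1
  L0: DF=∅
  L1: DF={L1}
  L2: DF={L1,L5}
  L3: DF=∅
  L4: DF={L1,L5}
  L5: DF=∅

φ for s: defs {L4,L5}
  DF⁺ = {L1,L5}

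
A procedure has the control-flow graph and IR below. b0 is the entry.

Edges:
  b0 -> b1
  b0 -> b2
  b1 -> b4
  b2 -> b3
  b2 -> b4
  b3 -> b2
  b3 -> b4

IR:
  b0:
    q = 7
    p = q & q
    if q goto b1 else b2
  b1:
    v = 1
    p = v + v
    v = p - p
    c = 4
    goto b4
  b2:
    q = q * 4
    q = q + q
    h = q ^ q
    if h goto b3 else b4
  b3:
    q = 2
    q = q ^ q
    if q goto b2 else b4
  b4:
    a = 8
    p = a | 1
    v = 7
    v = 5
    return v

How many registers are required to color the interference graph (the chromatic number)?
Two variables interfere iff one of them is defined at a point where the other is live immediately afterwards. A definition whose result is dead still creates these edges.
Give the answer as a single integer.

Answer: 2

Working:
def/use:
  b0: def={p,q} ue=∅
  b1: def={c,p,v} ue=∅
  b2: def={h,q} ue={q}
  b3: def={q} ue=∅
  b4: def={a,p,v} ue=∅

Backward fixpoint:
  b0: in=∅ out={q}
  b1: in=∅ out=∅
  b2: in={q} out=∅
  b3: in=∅ out={q}
  b4: in=∅ out=∅

Interference:
  a — ∅
  c — ∅
  h — ∅
  p — {q}
  q — {p}
  v — ∅

Colouring:
  lower bound: {p,q} mutually conflict ⇒ χ ≥ 2
  assign a→R0 c→R0 h→R0 p→R0 q→R1 v→R0 — no edge inside a register ⇒ χ ≤ 2
  χ = 2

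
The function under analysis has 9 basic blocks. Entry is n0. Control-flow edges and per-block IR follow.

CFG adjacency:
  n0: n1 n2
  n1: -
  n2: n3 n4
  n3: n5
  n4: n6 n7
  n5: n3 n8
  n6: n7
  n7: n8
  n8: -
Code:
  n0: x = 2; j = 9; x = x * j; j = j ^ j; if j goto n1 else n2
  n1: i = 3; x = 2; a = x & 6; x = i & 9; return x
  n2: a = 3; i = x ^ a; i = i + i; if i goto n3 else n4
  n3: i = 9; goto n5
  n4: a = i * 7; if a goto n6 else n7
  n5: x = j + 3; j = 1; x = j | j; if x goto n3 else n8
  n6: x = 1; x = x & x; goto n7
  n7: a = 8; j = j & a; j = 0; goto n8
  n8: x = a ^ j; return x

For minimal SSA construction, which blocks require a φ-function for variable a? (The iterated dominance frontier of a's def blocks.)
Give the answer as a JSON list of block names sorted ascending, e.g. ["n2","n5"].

Answer: ["n8"]

Derivation:
idom tree: n1←n0 n2←n0 n3←n2 n4←n2 n5←n3 n6←n4 n7←n4 n8←n2
Join-block Dom:
  n3: preds {n2,n5}: {n0,n2} ∩ {n0,n2,n3,n5} = {n0,n2}; idom=n2
  n7: preds {n4,n6}: {n0,n2,n4} ∩ {n0,n2,n4,n6} = {n0,n2,n4}; idom=n4
  n8: preds {n5,n7}: {n0,n2,n3,n5} ∩ {n0,n2,n4,n7} = {n0,n2}; idom=n2

Frontier:
  n3←n2: walk · to n2
  n3←n5: walk n5→n3 to n2
  n7←n4: walk · to n4
  n7←n6: walk n6 to n4
  n8←n5: walk n5→n3 to n2
  n8←n7: walk n7→n4 to n2
  DF(n0)=∅
  DF(n1)=∅
  DF(n2)=∅
  DF(n3)={n3,n8}
  DF(n4)={n8}
  DF(n5)={n3,n8}
  DF(n6)={n7}
  DF(n7)={n8}
  DF(n8)=∅

φ for a: defs {n1,n2,n4,n7}
  DF⁺ = {n8}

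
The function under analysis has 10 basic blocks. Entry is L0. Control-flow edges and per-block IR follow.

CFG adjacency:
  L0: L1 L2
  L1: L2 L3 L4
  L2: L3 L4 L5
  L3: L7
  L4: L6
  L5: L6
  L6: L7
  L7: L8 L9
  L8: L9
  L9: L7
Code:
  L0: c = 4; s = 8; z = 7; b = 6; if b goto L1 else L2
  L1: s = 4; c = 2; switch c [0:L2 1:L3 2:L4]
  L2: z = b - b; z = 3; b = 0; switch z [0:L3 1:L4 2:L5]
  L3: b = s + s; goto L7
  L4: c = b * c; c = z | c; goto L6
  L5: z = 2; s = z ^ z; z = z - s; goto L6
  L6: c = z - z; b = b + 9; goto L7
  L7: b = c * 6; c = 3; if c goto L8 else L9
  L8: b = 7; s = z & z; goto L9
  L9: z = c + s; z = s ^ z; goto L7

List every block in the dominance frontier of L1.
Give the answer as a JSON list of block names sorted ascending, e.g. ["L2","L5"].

idom tree: L1←L0 L2←L0 L3←L0 L4←L0 L5←L2 L6←L0 L7←L0 L8←L7 L9←L7
Dom∩ at merges:
  L2: preds {L0,L1}: {L0} ∩ {L0,L1} = {L0}; idom=L0
  L3: preds {L1,L2}: {L0,L1} ∩ {L0,L2} = {L0}; idom=L0
  L4: preds {L1,L2}: {L0,L1} ∩ {L0,L2} = {L0}; idom=L0
  L6: preds {L4,L5}: {L0,L4} ∩ {L0,L2,L5} = {L0}; idom=L0
  L7: preds {L3,L6,L9}: {L0,L3} ∩ {L0,L6} ∩ {L0,L7,L9} = {L0}; idom=L0
  L9: preds {L7,L8}: {L0,L7} ∩ {L0,L7,L8} = {L0,L7}; idom=L7

DF derivation:
  join L2 pred L0: · stop@L0
  join L2 pred L1: L1 stop@L0
  join L3 pred L1: L1 stop@L0
  join L3 pred L2: L2 stop@L0
  join L4 pred L1: L1 stop@L0
  join L4 pred L2: L2 stop@L0
  join L6 pred L4: L4 stop@L0
  join L6 pred L5: L5→L2 stop@L0
  join L7 pred L3: L3 stop@L0
  join L7 pred L6: L6 stop@L0
  join L7 pred L9: L9→L7 stop@L0
  join L9 pred L7: · stop@L7
  join L9 pred L8: L8 stop@L7
  L0: DF=∅
  L1: DF={L2,L3,L4}
  L2: DF={L3,L4,L6}
  L3: DF={L7}
  L4: DF={L6}
  L5: DF={L6}
  L6: DF={L7}
  L7: DF={L7}
  L8: DF={L9}
  L9: DF={L7}

DF(L1) = ["L2", "L3", "L4"]

Answer: ["L2", "L3", "L4"]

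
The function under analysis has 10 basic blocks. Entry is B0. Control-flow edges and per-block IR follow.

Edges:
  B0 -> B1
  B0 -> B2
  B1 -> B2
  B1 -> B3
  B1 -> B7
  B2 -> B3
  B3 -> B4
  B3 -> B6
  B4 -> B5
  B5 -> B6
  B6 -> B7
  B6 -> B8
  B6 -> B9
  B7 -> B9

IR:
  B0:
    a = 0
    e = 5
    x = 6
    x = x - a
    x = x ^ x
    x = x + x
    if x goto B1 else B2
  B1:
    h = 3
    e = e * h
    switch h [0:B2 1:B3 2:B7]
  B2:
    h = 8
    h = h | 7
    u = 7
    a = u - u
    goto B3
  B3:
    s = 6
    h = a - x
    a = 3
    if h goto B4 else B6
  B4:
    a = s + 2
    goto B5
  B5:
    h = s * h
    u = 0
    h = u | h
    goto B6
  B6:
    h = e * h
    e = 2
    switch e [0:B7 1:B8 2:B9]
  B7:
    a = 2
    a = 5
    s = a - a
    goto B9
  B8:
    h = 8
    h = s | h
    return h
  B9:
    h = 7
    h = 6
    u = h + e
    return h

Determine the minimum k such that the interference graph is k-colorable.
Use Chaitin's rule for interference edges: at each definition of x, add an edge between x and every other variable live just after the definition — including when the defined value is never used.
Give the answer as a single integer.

Answer: 5

Analysis:
Block summaries:
  B0: {a,e,x} / ∅
  B1: {e,h} / {e}
  B2: {a,h,u} / ∅
  B3: {a,h,s} / {a,x}
  B4: {a} / {s}
  B5: {h,u} / {h,s}
  B6: {e,h} / {e,h}
  B7: {a,s} / ∅
  B8: {h} / {s}
  B9: {h,u} / {e}

Backward fixpoint:
  B0 li=∅ lo={a,e,x}
  B1 li={a,e,x} lo={a,e,x}
  B2 li={e,x} lo={a,e,x}
  B3 li={a,e,x} lo={e,h,s}
  B4 li={e,h,s} lo={e,h,s}
  B5 li={e,h,s} lo={e,h,s}
  B6 li={e,h,s} lo={e,s}
  B7 li={e} lo={e}
  B8 li={s} lo=∅
  B9 li={e} lo=∅

Conflict graph:
  a — {e,h,s,x}
  e — {a,h,s,u,x}
  h — {a,e,s,u,x}
  s — {a,e,h,u,x}
  u — {e,h,s,x}
  x — {a,e,h,s,u}

Chromatic number:
  {a,e,h,s,x} pairwise interfere (5-clique) ⇒ χ ≥ 5
  5-colouring: R0={e}  R1={h}  R2={s}  R3={x}  R4={a,u}
  χ = 5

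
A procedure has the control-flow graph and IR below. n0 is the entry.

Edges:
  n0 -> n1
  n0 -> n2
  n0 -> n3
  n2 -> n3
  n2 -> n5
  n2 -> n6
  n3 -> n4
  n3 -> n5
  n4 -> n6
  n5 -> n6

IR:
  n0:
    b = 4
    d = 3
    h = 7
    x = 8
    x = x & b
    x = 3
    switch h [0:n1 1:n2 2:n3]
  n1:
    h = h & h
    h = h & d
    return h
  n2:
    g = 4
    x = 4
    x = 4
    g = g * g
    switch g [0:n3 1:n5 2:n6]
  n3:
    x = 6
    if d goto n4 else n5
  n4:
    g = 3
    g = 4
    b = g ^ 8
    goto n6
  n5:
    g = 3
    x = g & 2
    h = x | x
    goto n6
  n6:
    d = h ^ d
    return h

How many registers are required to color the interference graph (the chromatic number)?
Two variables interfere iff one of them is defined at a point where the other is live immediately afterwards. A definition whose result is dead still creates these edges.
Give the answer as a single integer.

Answer: 4

Analysis:
def/use:
  n0: {b,d,h,x} / ∅
  n1: {h} / {d,h}
  n2: {g,x} / ∅
  n3: {x} / {d}
  n4: {b,g} / ∅
  n5: {g,h,x} / ∅
  n6: {d} / {d,h}

Backward fixpoint:
  n0: in=∅ out={d,h}
  n1: in={d,h} out=∅
  n2: in={d,h} out={d,h}
  n3: in={d,h} out={d,h}
  n4: in={d,h} out={d,h}
  n5: in={d} out={d,h}
  n6: in={d,h} out=∅

Conflict graph:
  b — {d,h,x}
  d — {b,g,h,x}
  g — {d,h,x}
  h — {b,d,g,x}
  x — {b,d,g,h}

Colouring:
  {b,d,h,x} pairwise interfere (4-clique) ⇒ χ ≥ 4
  4-colouring: r0={d}  r1={h}  r2={x}  r3={b,g}
  χ = 4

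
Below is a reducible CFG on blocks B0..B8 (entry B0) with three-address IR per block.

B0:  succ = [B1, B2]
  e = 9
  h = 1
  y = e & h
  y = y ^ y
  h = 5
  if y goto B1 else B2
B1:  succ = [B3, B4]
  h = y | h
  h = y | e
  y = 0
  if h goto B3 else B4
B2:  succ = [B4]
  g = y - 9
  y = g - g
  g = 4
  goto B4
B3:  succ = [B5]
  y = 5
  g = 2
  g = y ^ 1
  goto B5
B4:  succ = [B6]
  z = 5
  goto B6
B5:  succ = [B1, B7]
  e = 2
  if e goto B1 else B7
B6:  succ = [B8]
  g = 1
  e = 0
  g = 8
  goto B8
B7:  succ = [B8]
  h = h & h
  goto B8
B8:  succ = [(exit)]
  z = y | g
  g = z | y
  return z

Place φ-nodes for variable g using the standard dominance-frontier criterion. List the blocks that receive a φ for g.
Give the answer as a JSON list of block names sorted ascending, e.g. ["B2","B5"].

idom tree: B1←B0 B2←B0 B3←B1 B4←B0 B5←B3 B6←B4 B7←B5 B8←B0
Dom∩ at merges:
  B1: preds {B0,B5}: {B0} ∩ {B0,B1,B3,B5} = {B0}; idom=B0
  B4: preds {B1,B2}: {B0,B1} ∩ {B0,B2} = {B0}; idom=B0
  B8: preds {B6,B7}: {B0,B4,B6} ∩ {B0,B1,B3,B5,B7} = {B0}; idom=B0

Frontier:
  B1←B0: walk · to B0
  B1←B5: walk B5→B3→B1 to B0
  B4←B1: walk B1 to B0
  B4←B2: walk B2 to B0
  B8←B6: walk B6→B4 to B0
  B8←B7: walk B7→B5→B3→B1 to B0
  B0 → ∅
  B1 → {B1,B4,B8}
  B2 → {B4}
  B3 → {B1,B8}
  B4 → {B8}
  B5 → {B1,B8}
  B6 → {B8}
  B7 → {B8}
  B8 → ∅

φ for g: defs {B2,B3,B6,B8}
  DF⁺ = {B1,B4,B8}

Answer: ["B1", "B4", "B8"]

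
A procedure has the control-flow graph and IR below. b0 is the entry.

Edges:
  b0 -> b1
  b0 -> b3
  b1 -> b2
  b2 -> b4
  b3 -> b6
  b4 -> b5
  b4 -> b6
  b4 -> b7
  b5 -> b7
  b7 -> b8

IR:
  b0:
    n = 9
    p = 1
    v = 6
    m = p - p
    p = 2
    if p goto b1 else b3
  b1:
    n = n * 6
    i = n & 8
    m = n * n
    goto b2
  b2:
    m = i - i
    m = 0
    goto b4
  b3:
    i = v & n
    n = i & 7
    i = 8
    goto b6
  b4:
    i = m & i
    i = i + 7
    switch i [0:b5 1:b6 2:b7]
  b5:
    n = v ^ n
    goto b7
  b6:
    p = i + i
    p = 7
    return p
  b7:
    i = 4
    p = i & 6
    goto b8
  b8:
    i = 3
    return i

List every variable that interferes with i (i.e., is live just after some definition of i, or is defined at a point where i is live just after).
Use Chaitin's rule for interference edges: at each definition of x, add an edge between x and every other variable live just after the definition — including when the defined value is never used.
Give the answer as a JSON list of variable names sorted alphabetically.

Block summaries:
  b0 def {m,n,p,v} use ∅
  b1 def {i,m,n} use {n}
  b2 def {m} use {i}
  b3 def {i,n} use {n,v}
  b4 def {i} use {i,m}
  b5 def {n} use {n,v}
  b6 def {p} use {i}
  b7 def {i,p} use ∅
  b8 def {i} use ∅

Backward fixpoint:
  b0: in=∅ out={n,v}
  b1: in={n,v} out={i,n,v}
  b2: in={i,n,v} out={i,m,n,v}
  b3: in={n,v} out={i}
  b4: in={i,m,n,v} out={i,n,v}
  b5: in={n,v} out=∅
  b6: in={i} out=∅
  b7: in=∅ out=∅
  b8: in=∅ out=∅

Interfere edges:
  i: {m,n,v}
  m: {i,n,v}
  n: {i,m,p,v}
  p: {n,v}
  v: {i,m,n,p}

N(i) = ["m", "n", "v"]

Answer: ["m", "n", "v"]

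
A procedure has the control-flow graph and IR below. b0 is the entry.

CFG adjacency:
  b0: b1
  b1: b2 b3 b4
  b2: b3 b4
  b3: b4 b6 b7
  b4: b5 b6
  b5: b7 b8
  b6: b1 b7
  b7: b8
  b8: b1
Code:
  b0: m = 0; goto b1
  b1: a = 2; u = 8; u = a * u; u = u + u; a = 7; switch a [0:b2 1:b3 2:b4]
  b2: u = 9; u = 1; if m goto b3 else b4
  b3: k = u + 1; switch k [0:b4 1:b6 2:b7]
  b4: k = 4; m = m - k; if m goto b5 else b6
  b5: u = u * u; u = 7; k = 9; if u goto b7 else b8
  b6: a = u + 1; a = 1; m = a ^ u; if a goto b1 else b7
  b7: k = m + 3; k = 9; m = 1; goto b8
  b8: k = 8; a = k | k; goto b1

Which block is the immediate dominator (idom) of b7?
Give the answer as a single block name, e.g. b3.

idom tree: b1←b0 b2←b1 b3←b1 b4←b1 b5←b4 b6←b1 b7←b1 b8←b1
Join-block Dom:
  b1: preds {b0,b6,b8}: {b0} ∩ {b0,b1,b6} ∩ {b0,b1,b8} = {b0}; idom=b0
  b3: preds {b1,b2}: {b0,b1} ∩ {b0,b1,b2} = {b0,b1}; idom=b1
  b4: preds {b1,b2,b3}: {b0,b1} ∩ {b0,b1,b2} ∩ {b0,b1,b3} = {b0,b1}; idom=b1
  b6: preds {b3,b4}: {b0,b1,b3} ∩ {b0,b1,b4} = {b0,b1}; idom=b1
  b7: preds {b3,b5,b6}: {b0,b1,b3} ∩ {b0,b1,b4,b5} ∩ {b0,b1,b6} = {b0,b1}; idom=b1
  b8: preds {b5,b7}: {b0,b1,b4,b5} ∩ {b0,b1,b7} = {b0,b1}; idom=b1

idom(b7) = b1

Answer: b1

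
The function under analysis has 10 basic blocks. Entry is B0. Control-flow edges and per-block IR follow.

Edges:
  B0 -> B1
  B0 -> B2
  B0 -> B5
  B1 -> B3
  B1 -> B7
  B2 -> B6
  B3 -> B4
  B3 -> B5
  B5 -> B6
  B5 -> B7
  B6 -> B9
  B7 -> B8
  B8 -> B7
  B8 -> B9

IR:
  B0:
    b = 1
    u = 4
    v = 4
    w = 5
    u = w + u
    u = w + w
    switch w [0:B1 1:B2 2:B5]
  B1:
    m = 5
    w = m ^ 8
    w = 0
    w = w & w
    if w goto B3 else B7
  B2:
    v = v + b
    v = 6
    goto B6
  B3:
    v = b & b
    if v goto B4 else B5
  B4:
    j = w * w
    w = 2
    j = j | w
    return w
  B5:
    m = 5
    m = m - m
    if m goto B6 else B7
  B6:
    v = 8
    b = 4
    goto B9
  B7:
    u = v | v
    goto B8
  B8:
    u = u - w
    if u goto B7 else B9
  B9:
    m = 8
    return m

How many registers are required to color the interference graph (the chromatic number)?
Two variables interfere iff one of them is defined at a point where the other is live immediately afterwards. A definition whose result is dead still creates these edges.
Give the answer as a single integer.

Answer: 4

Derivation:
Per-block:
  B0 def {b,u,v,w} use ∅
  B1 def {m,w} use ∅
  B2 def {v} use {b,v}
  B3 def {v} use {b}
  B4 def {j,w} use {w}
  B5 def {m} use ∅
  B6 def {b,v} use ∅
  B7 def {u} use {v}
  B8 def {u} use {u,w}
  B9 def {m} use ∅

Live sets:
  B0: in=∅ out={b,v,w}
  B1: in={b,v} out={b,v,w}
  B2: in={b,v} out=∅
  B3: in={b,w} out={v,w}
  B4: in={w} out=∅
  B5: in={v,w} out={v,w}
  B6: in=∅ out=∅
  B7: in={v,w} out={u,v,w}
  B8: in={u,v,w} out={v,w}
  B9: in=∅ out=∅

Interference:
  b: {m,u,v,w}
  j: {w}
  m: {b,v,w}
  u: {b,v,w}
  v: {b,m,u,w}
  w: {b,j,m,u,v}

Chromatic number:
  {b,m,v,w} pairwise interfere (4-clique) ⇒ χ ≥ 4
  4-colouring: r0={w}  r1={b,j}  r2={v}  r3={m,u}
  χ = 4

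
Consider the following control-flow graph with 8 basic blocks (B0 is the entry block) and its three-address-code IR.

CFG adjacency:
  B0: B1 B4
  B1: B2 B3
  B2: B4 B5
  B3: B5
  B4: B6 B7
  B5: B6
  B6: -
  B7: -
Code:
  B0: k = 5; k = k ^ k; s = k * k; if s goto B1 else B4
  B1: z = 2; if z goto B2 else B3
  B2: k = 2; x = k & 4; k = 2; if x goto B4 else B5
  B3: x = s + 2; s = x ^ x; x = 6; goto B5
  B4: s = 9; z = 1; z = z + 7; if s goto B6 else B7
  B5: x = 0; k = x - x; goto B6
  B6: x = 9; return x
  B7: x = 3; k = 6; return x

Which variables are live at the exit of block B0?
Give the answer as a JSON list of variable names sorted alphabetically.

Per-block:
  B0 def {k,s} use ∅
  B1 def {z} use ∅
  B2 def {k,x} use ∅
  B3 def {s,x} use {s}
  B4 def {s,z} use ∅
  B5 def {k,x} use ∅
  B6 def {x} use ∅
  B7 def {k,x} use ∅

Liveness:
  B0 li=∅ lo={s}
  B1 li={s} lo={s}
  B2 li=∅ lo=∅
  B3 li={s} lo=∅
  B4 li=∅ lo=∅
  B5 li=∅ lo=∅
  B6 li=∅ lo=∅
  B7 li=∅ lo=∅

live-out(B0) = ["s"]

Answer: ["s"]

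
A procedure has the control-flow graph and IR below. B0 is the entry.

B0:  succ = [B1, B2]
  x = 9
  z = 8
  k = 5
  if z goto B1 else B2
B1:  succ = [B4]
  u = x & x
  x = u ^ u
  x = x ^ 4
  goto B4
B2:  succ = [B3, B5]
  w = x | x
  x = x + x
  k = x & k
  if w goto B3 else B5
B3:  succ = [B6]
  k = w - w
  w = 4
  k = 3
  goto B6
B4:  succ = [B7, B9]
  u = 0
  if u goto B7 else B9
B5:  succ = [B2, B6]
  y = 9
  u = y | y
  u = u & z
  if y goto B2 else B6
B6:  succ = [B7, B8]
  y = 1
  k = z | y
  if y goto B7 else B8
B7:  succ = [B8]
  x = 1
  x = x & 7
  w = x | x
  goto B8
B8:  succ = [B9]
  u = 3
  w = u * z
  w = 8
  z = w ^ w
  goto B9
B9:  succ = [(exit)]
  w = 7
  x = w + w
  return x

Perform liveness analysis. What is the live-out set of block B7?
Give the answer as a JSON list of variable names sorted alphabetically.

Answer: ["z"]

Working:
def/use:
  B0 def {k,x,z} use ∅
  B1 def {u,x} use {x}
  B2 def {k,w,x} use {k,x}
  B3 def {k,w} use {w}
  B4 def {u} use ∅
  B5 def {u,y} use {z}
  B6 def {k,y} use {z}
  B7 def {w,x} use ∅
  B8 def {u,w,z} use {z}
  B9 def {w,x} use ∅

Liveness:
  B0: in=∅ out={k,x,z}
  B1: in={x,z} out={z}
  B2: in={k,x,z} out={k,w,x,z}
  B3: in={w,z} out={z}
  B4: in={z} out={z}
  B5: in={k,x,z} out={k,x,z}
  B6: in={z} out={z}
  B7: in={z} out={z}
  B8: in={z} out=∅
  B9: in=∅ out=∅

live-out(B7) = ["z"]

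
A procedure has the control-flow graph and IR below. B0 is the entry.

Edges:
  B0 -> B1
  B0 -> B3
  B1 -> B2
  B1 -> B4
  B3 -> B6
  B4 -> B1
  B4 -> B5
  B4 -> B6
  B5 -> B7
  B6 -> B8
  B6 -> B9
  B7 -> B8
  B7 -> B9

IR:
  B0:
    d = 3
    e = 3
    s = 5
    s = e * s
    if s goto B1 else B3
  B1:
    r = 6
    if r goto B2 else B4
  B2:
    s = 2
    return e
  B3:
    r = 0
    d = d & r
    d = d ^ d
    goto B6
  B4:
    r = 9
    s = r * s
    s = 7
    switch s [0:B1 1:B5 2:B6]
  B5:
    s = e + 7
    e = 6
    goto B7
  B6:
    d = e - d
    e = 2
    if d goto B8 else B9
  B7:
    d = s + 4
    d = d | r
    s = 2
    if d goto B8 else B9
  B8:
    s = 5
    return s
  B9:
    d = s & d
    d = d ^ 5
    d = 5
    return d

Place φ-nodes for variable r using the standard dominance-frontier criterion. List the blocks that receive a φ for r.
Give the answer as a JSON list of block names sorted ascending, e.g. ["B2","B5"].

idom tree: B1←B0 B2←B1 B3←B0 B4←B1 B5←B4 B6←B0 B7←B5 B8←B0 B9←B0
Dom at joins:
  B1: preds {B0,B4}: {B0} ∩ {B0,B1,B4} = {B0}; idom=B0
  B6: preds {B3,B4}: {B0,B3} ∩ {B0,B1,B4} = {B0}; idom=B0
  B8: preds {B6,B7}: {B0,B6} ∩ {B0,B1,B4,B5,B7} = {B0}; idom=B0
  B9: preds {B6,B7}: {B0,B6} ∩ {B0,B1,B4,B5,B7} = {B0}; idom=B0

Frontier:
  join B1 pred B0: · stop@B0
  join B1 pred B4: B4→B1 stop@B0
  join B6 pred B3: B3 stop@B0
  join B6 pred B4: B4→B1 stop@B0
  join B8 pred B6: B6 stop@B0
  join B8 pred B7: B7→B5→B4→B1 stop@B0
  join B9 pred B6: B6 stop@B0
  join B9 pred B7: B7→B5→B4→B1 stop@B0
  B0 → ∅
  B1 → {B1,B6,B8,B9}
  B2 → ∅
  B3 → {B6}
  B4 → {B1,B6,B8,B9}
  B5 → {B8,B9}
  B6 → {B8,B9}
  B7 → {B8,B9}
  B8 → ∅
  B9 → ∅

φ for r: defs {B1,B3,B4}
  DF⁺ = {B1,B6,B8,B9}

Answer: ["B1", "B6", "B8", "B9"]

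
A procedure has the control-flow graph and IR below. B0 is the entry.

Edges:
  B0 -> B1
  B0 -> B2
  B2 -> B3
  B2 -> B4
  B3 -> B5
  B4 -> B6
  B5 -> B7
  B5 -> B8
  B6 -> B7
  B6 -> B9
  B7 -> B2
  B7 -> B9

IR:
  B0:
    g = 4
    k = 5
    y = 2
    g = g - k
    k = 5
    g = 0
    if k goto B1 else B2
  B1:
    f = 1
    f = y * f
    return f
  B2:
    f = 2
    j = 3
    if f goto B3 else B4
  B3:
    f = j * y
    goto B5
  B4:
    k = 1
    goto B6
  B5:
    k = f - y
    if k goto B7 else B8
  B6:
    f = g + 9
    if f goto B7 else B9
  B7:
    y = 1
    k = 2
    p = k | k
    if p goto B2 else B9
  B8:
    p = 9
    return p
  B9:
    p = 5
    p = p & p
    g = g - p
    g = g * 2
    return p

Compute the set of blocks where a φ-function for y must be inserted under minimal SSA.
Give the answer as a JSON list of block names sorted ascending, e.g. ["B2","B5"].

Answer: ["B2", "B9"]

Derivation:
idom tree: B1←B0 B2←B0 B3←B2 B4←B2 B5←B3 B6←B4 B7←B2 B8←B5 B9←B2
Dom at joins:
  B2: preds {B0,B7}: {B0} ∩ {B0,B2,B7} = {B0}; idom=B0
  B7: preds {B5,B6}: {B0,B2,B3,B5} ∩ {B0,B2,B4,B6} = {B0,B2}; idom=B2
  B9: preds {B6,B7}: {B0,B2,B4,B6} ∩ {B0,B2,B7} = {B0,B2}; idom=B2

DF derivation:
  join B2 pred B0: · stop@B0
  join B2 pred B7: B7→B2 stop@B0
  join B7 pred B5: B5→B3 stop@B2
  join B7 pred B6: B6→B4 stop@B2
  join B9 pred B6: B6→B4 stop@B2
  join B9 pred B7: B7 stop@B2
  B0 → ∅
  B1 → ∅
  B2 → {B2}
  B3 → {B7}
  B4 → {B7,B9}
  B5 → {B7}
  B6 → {B7,B9}
  B7 → {B2,B9}
  B8 → ∅
  B9 → ∅

φ for y: defs {B0,B7}
  DF⁺ = {B2,B9}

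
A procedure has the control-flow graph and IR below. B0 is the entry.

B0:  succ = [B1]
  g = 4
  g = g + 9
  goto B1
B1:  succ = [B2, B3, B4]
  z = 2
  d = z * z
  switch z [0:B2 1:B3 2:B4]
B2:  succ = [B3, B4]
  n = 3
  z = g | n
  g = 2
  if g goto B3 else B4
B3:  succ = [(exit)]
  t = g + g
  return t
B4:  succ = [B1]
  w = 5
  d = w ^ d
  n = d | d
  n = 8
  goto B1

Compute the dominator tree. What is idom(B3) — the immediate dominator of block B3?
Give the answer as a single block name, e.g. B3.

idom tree: B1←B0 B2←B1 B3←B1 B4←B1
Join-block Dom:
  B1: preds {B0,B4}: {B0} ∩ {B0,B1,B4} = {B0}; idom=B0
  B3: preds {B1,B2}: {B0,B1} ∩ {B0,B1,B2} = {B0,B1}; idom=B1
  B4: preds {B1,B2}: {B0,B1} ∩ {B0,B1,B2} = {B0,B1}; idom=B1

idom(B3) = B1

Answer: B1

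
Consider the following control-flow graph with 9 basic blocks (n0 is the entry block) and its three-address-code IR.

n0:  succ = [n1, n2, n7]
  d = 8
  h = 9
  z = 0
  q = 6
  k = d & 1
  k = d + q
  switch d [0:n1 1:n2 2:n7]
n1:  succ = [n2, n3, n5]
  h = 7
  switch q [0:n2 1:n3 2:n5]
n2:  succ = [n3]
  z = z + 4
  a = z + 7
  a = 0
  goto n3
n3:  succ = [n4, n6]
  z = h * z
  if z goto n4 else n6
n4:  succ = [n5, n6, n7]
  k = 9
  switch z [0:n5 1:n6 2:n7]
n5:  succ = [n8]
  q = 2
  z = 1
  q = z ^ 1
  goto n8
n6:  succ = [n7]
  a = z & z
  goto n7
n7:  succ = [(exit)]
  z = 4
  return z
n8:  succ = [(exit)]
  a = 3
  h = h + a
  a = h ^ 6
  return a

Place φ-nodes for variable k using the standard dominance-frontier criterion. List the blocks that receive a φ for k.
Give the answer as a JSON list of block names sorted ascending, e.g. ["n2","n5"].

Answer: ["n5", "n6", "n7"]

Working:
idom tree: n1←n0 n2←n0 n3←n0 n4←n3 n5←n0 n6←n3 n7←n0 n8←n5
Dom at joins:
  n2: preds {n0,n1}: {n0} ∩ {n0,n1} = {n0}; idom=n0
  n3: preds {n1,n2}: {n0,n1} ∩ {n0,n2} = {n0}; idom=n0
  n5: preds {n1,n4}: {n0,n1} ∩ {n0,n3,n4} = {n0}; idom=n0
  n6: preds {n3,n4}: {n0,n3} ∩ {n0,n3,n4} = {n0,n3}; idom=n3
  n7: preds {n0,n4,n6}: {n0} ∩ {n0,n3,n4} ∩ {n0,n3,n6} = {n0}; idom=n0

DF walk-up:
  join n2 pred n0: · stop@n0
  join n2 pred n1: n1 stop@n0
  join n3 pred n1: n1 stop@n0
  join n3 pred n2: n2 stop@n0
  join n5 pred n1: n1 stop@n0
  join n5 pred n4: n4→n3 stop@n0
  join n6 pred n3: · stop@n3
  join n6 pred n4: n4 stop@n3
  join n7 pred n0: · stop@n0
  join n7 pred n4: n4→n3 stop@n0
  join n7 pred n6: n6→n3 stop@n0
  n0 → ∅
  n1 → {n2,n3,n5}
  n2 → {n3}
  n3 → {n5,n7}
  n4 → {n5,n6,n7}
  n5 → ∅
  n6 → {n7}
  n7 → ∅
  n8 → ∅

φ for k: defs {n0,n4}
  DF⁺ = {n5,n6,n7}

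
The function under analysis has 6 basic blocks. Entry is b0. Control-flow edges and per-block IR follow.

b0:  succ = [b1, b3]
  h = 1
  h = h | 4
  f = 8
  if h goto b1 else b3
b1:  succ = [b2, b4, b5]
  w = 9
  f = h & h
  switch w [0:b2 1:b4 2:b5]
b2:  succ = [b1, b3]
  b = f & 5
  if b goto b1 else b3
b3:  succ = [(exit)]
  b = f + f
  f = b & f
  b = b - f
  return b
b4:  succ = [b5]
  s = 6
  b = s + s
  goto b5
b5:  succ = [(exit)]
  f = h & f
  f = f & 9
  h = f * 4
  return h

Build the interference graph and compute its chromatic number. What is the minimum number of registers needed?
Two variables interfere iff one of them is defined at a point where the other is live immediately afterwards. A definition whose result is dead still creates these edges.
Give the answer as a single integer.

def/use:
  b0: {f,h} / ∅
  b1: {f,w} / {h}
  b2: {b} / {f}
  b3: {b,f} / {f}
  b4: {b,s} / ∅
  b5: {f,h} / {f,h}

Liveness:
  live b0: ∅→{f,h}
  live b1: {h}→{f,h}
  live b2: {f,h}→{f,h}
  live b3: {f}→∅
  live b4: {f,h}→{f,h}
  live b5: {f,h}→∅

Conflict graph:
  b: {f,h}
  f: {b,h,s,w}
  h: {b,f,s,w}
  s: {f,h}
  w: {f,h}

Colouring:
  clique {b,f,h} ⇒ need ≥ 3
  assign b→c2 f→c0 h→c1 s→c2 w→c2 — no edge inside a register ⇒ χ ≤ 3
  χ = 3

Answer: 3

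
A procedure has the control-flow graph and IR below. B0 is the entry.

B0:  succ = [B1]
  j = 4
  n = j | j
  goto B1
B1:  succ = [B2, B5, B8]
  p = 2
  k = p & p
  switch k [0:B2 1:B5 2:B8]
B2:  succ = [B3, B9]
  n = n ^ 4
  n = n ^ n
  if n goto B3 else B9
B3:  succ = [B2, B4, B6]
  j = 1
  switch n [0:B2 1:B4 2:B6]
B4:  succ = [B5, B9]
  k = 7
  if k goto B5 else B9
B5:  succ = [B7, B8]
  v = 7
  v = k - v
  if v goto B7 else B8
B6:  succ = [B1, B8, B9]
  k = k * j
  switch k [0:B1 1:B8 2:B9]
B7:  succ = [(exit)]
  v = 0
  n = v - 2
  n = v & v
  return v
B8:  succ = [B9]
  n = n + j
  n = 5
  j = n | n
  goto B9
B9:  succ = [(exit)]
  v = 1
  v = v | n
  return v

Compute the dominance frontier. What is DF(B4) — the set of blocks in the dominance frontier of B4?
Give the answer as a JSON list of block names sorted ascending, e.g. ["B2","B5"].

Answer: ["B5", "B9"]

Derivation:
idom tree: B1←B0 B2←B1 B3←B2 B4←B3 B5←B1 B6←B3 B7←B5 B8←B1 B9←B1
Join-block Dom:
  B1: preds {B0,B6}: {B0} ∩ {B0,B1,B2,B3,B6} = {B0}; idom=B0
  B2: preds {B1,B3}: {B0,B1} ∩ {B0,B1,B2,B3} = {B0,B1}; idom=B1
  B5: preds {B1,B4}: {B0,B1} ∩ {B0,B1,B2,B3,B4} = {B0,B1}; idom=B1
  B8: preds {B1,B5,B6}: {B0,B1} ∩ {B0,B1,B5} ∩ {B0,B1,B2,B3,B6} = {B0,B1}; idom=B1
  B9: preds {B2,B4,B6,B8}: {B0,B1,B2} ∩ {B0,B1,B2,B3,B4} ∩ {B0,B1,B2,B3,B6} ∩ {B0,B1,B8} = {B0,B1}; idom=B1

Frontier:
  B1←B0: walk · to B0
  B1←B6: walk B6→B3→B2→B1 to B0
  B2←B1: walk · to B1
  B2←B3: walk B3→B2 to B1
  B5←B1: walk · to B1
  B5←B4: walk B4→B3→B2 to B1
  B8←B1: walk · to B1
  B8←B5: walk B5 to B1
  B8←B6: walk B6→B3→B2 to B1
  B9←B2: walk B2 to B1
  B9←B4: walk B4→B3→B2 to B1
  B9←B6: walk B6→B3→B2 to B1
  B9←B8: walk B8 to B1
  B0 → ∅
  B1 → {B1}
  B2 → {B1,B2,B5,B8,B9}
  B3 → {B1,B2,B5,B8,B9}
  B4 → {B5,B9}
  B5 → {B8}
  B6 → {B1,B8,B9}
  B7 → ∅
  B8 → {B9}
  B9 → ∅

DF(B4) = ["B5", "B9"]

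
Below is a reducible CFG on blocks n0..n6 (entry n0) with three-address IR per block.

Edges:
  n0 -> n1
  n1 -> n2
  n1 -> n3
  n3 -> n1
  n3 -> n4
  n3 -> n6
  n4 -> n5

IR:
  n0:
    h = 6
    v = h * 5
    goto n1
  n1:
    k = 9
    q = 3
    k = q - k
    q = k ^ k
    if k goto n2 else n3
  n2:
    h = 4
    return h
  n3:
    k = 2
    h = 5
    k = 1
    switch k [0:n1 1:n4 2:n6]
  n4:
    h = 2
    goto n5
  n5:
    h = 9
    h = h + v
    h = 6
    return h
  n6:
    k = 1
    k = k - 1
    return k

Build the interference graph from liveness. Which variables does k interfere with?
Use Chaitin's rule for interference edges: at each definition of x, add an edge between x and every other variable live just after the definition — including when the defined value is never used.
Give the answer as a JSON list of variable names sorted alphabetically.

def/use:
  n0: {h,v} / ∅
  n1: {k,q} / ∅
  n2: {h} / ∅
  n3: {h,k} / ∅
  n4: {h} / ∅
  n5: {h} / {v}
  n6: {k} / ∅

Liveness:
  live n0: ∅→{v}
  live n1: {v}→{v}
  live n2: ∅→∅
  live n3: {v}→{v}
  live n4: {v}→{v}
  live n5: {v}→∅
  live n6: ∅→∅

Interfere edges:
  h↔{v}
  k↔{q,v}
  q↔{k,v}
  v↔{h,k,q}

N(k) = ["q", "v"]

Answer: ["q", "v"]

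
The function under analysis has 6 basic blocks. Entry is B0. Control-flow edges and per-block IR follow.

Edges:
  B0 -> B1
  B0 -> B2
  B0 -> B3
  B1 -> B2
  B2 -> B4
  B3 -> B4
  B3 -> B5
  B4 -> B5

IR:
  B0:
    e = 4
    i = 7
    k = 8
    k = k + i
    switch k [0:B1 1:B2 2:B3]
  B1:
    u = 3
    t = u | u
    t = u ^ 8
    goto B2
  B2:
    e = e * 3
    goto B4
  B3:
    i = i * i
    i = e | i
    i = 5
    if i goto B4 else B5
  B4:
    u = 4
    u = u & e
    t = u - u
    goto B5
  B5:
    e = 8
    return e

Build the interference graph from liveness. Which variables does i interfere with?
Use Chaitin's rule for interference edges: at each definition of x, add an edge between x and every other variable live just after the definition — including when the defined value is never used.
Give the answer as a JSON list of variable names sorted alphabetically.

def/use:
  B0: def={e,i,k} ue=∅
  B1: def={t,u} ue=∅
  B2: def={e} ue={e}
  B3: def={i} ue={e,i}
  B4: def={t,u} ue={e}
  B5: def={e} ue=∅

Live sets:
  B0 li=∅ lo={e,i}
  B1 li={e} lo={e}
  B2 li={e} lo={e}
  B3 li={e,i} lo={e}
  B4 li={e} lo=∅
  B5 li=∅ lo=∅

Interference:
  e↔{i,k,t,u}
  i↔{e,k}
  k↔{e,i}
  t↔{e,u}
  u↔{e,t}

N(i) = ["e", "k"]

Answer: ["e", "k"]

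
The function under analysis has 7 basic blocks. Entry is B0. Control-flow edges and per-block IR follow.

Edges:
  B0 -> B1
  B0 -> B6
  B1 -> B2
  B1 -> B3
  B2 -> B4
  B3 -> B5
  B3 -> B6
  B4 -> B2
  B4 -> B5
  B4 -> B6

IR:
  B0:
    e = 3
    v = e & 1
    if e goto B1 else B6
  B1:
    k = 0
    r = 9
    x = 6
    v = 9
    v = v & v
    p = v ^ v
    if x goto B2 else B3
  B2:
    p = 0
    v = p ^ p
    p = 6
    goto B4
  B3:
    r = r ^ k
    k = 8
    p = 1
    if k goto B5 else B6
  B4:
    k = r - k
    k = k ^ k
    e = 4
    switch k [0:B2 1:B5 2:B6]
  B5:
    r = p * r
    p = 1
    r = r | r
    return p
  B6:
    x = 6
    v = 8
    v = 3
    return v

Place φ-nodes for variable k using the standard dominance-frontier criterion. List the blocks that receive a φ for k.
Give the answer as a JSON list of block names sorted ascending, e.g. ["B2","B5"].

Answer: ["B2", "B5", "B6"]

Working:
idom tree: B1←B0 B2←B1 B3←B1 B4←B2 B5←B1 B6←B0
Dom∩ at merges:
  B2: preds {B1,B4}: {B0,B1} ∩ {B0,B1,B2,B4} = {B0,B1}; idom=B1
  B5: preds {B3,B4}: {B0,B1,B3} ∩ {B0,B1,B2,B4} = {B0,B1}; idom=B1
  B6: preds {B0,B3,B4}: {B0} ∩ {B0,B1,B3} ∩ {B0,B1,B2,B4} = {B0}; idom=B0

DF walk-up:
  join B2 pred B1: · stop@B1
  join B2 pred B4: B4→B2 stop@B1
  join B5 pred B3: B3 stop@B1
  join B5 pred B4: B4→B2 stop@B1
  join B6 pred B0: · stop@B0
  join B6 pred B3: B3→B1 stop@B0
  join B6 pred B4: B4→B2→B1 stop@B0
  B0 → ∅
  B1 → {B6}
  B2 → {B2,B5,B6}
  B3 → {B5,B6}
  B4 → {B2,B5,B6}
  B5 → ∅
  B6 → ∅

φ for k: defs {B1,B3,B4}
  DF⁺ = {B2,B5,B6}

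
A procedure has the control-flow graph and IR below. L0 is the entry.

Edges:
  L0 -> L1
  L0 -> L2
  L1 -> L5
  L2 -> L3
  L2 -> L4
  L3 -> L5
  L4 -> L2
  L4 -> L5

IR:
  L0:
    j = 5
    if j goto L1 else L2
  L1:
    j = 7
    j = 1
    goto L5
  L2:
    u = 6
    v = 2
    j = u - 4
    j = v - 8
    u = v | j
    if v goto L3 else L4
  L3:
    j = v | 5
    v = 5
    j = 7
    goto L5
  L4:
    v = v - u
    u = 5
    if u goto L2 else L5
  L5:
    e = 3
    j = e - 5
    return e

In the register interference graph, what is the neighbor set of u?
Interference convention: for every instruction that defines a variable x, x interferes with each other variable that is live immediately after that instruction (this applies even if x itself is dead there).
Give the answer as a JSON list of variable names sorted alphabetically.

Answer: ["v"]

Derivation:
def/use:
  L0 def {j} use ∅
  L1 def {j} use ∅
  L2 def {j,u,v} use ∅
  L3 def {j,v} use {v}
  L4 def {u,v} use {u,v}
  L5 def {e,j} use ∅

Liveness:
  L0 li=∅ lo=∅
  L1 li=∅ lo=∅
  L2 li=∅ lo={u,v}
  L3 li={v} lo=∅
  L4 li={u,v} lo=∅
  L5 li=∅ lo=∅

Interference:
  e↔{j}
  j↔{e,v}
  u↔{v}
  v↔{j,u}

N(u) = ["v"]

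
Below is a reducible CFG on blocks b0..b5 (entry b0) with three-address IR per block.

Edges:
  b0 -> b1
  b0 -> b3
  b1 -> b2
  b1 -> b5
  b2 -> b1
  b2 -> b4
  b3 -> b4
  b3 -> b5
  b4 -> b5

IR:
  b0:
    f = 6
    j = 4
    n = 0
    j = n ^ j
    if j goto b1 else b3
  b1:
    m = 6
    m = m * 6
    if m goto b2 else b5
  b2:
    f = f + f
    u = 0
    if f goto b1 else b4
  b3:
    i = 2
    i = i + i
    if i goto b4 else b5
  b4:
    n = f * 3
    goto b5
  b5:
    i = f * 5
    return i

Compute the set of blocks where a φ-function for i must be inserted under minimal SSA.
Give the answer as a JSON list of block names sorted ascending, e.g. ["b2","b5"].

idom tree: b1←b0 b2←b1 b3←b0 b4←b0 b5←b0
Join-block Dom:
  b1: preds {b0,b2}: {b0} ∩ {b0,b1,b2} = {b0}; idom=b0
  b4: preds {b2,b3}: {b0,b1,b2} ∩ {b0,b3} = {b0}; idom=b0
  b5: preds {b1,b3,b4}: {b0,b1} ∩ {b0,b3} ∩ {b0,b4} = {b0}; idom=b0

Frontier:
  b1←b0: walk · to b0
  b1←b2: walk b2→b1 to b0
  b4←b2: walk b2→b1 to b0
  b4←b3: walk b3 to b0
  b5←b1: walk b1 to b0
  b5←b3: walk b3 to b0
  b5←b4: walk b4 to b0
  DF(b0)=∅
  DF(b1)={b1,b4,b5}
  DF(b2)={b1,b4}
  DF(b3)={b4,b5}
  DF(b4)={b5}
  DF(b5)=∅

φ for i: defs {b3,b5}
  DF⁺ = {b4,b5}

Answer: ["b4", "b5"]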